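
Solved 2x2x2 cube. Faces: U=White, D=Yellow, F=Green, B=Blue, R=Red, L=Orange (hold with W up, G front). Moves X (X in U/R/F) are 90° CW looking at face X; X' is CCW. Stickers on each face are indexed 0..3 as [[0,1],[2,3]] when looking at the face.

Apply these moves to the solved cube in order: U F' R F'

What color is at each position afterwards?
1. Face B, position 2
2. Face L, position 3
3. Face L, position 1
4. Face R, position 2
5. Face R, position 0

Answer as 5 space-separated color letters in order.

Answer: W B G G B

Derivation:
After move 1 (U): U=WWWW F=RRGG R=BBRR B=OOBB L=GGOO
After move 2 (F'): F=RGRG U=WWBR R=YBYR D=GOYY L=GWOW
After move 3 (R): R=YYRB U=WGBG F=RORY D=GBYO B=ROWB
After move 4 (F'): F=OYRR U=WGYR R=BYGB D=WWYO L=GGOB
Query 1: B[2] = W
Query 2: L[3] = B
Query 3: L[1] = G
Query 4: R[2] = G
Query 5: R[0] = B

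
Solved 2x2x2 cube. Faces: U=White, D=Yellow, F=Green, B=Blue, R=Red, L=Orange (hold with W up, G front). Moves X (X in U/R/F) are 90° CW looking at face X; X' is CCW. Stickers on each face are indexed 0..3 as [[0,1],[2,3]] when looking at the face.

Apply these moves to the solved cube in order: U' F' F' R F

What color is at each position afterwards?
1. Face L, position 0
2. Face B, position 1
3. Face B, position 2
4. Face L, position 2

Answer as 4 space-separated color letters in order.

Answer: B R W O

Derivation:
After move 1 (U'): U=WWWW F=OOGG R=GGRR B=RRBB L=BBOO
After move 2 (F'): F=OGOG U=WWGR R=YGYR D=BOYY L=BWOW
After move 3 (F'): F=GGOO U=WWYY R=OGBR D=WWYY L=BROG
After move 4 (R): R=BORG U=WGYO F=GWOY D=WBYR B=YRWB
After move 5 (F): F=OGYW U=WGGR R=YOOG D=RBYR L=BWOB
Query 1: L[0] = B
Query 2: B[1] = R
Query 3: B[2] = W
Query 4: L[2] = O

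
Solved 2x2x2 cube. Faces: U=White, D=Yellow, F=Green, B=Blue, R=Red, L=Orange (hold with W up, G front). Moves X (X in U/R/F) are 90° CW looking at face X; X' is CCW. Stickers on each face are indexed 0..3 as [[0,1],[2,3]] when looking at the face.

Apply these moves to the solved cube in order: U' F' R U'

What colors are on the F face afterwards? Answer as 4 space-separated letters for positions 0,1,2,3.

After move 1 (U'): U=WWWW F=OOGG R=GGRR B=RRBB L=BBOO
After move 2 (F'): F=OGOG U=WWGR R=YGYR D=BOYY L=BWOW
After move 3 (R): R=YYRG U=WGGG F=OOOY D=BBYR B=RRWB
After move 4 (U'): U=GGWG F=BWOY R=OORG B=YYWB L=RROW
Query: F face = BWOY

Answer: B W O Y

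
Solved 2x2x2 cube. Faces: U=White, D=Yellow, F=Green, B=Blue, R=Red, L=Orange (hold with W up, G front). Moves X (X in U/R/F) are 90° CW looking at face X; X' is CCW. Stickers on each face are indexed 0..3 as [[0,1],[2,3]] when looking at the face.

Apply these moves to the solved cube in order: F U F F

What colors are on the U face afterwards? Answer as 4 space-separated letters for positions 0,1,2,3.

After move 1 (F): F=GGGG U=WWOO R=WRWR D=RRYY L=OYOY
After move 2 (U): U=OWOW F=WRGG R=BBWR B=OYBB L=GGOY
After move 3 (F): F=GWGR U=OWYG R=OBWR D=WBYY L=GROR
After move 4 (F): F=GGRW U=OWRR R=YBGR D=WOYY L=GWOB
Query: U face = OWRR

Answer: O W R R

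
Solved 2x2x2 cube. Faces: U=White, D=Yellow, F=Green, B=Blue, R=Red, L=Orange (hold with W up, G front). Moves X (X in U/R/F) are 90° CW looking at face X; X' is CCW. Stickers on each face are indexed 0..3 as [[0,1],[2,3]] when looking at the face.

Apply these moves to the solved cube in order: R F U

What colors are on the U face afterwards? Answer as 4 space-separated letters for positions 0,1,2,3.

After move 1 (R): R=RRRR U=WGWG F=GYGY D=YBYB B=WBWB
After move 2 (F): F=GGYY U=WGOO R=WRGR D=RRYB L=OYOB
After move 3 (U): U=OWOG F=WRYY R=WBGR B=OYWB L=GGOB
Query: U face = OWOG

Answer: O W O G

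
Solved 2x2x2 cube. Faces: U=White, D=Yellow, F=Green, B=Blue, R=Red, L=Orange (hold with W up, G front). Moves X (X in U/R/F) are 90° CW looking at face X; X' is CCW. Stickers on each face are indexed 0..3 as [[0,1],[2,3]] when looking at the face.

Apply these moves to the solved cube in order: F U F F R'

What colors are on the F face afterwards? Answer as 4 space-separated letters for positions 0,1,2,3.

Answer: G W R R

Derivation:
After move 1 (F): F=GGGG U=WWOO R=WRWR D=RRYY L=OYOY
After move 2 (U): U=OWOW F=WRGG R=BBWR B=OYBB L=GGOY
After move 3 (F): F=GWGR U=OWYG R=OBWR D=WBYY L=GROR
After move 4 (F): F=GGRW U=OWRR R=YBGR D=WOYY L=GWOB
After move 5 (R'): R=BRYG U=OBRO F=GWRR D=WGYW B=YYOB
Query: F face = GWRR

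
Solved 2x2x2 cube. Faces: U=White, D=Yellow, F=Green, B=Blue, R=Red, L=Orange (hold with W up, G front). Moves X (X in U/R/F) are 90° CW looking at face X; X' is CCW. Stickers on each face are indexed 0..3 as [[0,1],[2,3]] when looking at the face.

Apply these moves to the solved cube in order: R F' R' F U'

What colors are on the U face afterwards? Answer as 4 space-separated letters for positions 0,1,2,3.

Answer: W G W W

Derivation:
After move 1 (R): R=RRRR U=WGWG F=GYGY D=YBYB B=WBWB
After move 2 (F'): F=YYGG U=WGRR R=BRYR D=OOYB L=OGOW
After move 3 (R'): R=RRBY U=WWRW F=YGGR D=OYYG B=BBOB
After move 4 (F): F=GYRG U=WWWG R=RRWY D=BRYG L=OOOY
After move 5 (U'): U=WGWW F=OORG R=GYWY B=RROB L=BBOY
Query: U face = WGWW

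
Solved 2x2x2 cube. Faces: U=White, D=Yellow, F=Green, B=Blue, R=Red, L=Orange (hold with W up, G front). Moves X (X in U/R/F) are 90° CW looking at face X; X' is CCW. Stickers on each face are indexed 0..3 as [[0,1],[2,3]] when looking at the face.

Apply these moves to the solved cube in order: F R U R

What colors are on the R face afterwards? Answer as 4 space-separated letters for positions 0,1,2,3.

Answer: R O R B

Derivation:
After move 1 (F): F=GGGG U=WWOO R=WRWR D=RRYY L=OYOY
After move 2 (R): R=WWRR U=WGOG F=GRGY D=RBYB B=OBWB
After move 3 (U): U=OWGG F=WWGY R=OBRR B=OYWB L=GROY
After move 4 (R): R=RORB U=OWGY F=WBGB D=RWYO B=GYWB
Query: R face = RORB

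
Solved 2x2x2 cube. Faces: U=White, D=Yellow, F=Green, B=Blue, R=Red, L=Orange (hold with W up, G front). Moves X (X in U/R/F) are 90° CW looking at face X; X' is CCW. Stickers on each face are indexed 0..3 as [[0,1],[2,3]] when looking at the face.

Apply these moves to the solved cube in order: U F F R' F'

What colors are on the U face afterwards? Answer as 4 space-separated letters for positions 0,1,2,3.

Answer: W B B O

Derivation:
After move 1 (U): U=WWWW F=RRGG R=BBRR B=OOBB L=GGOO
After move 2 (F): F=GRGR U=WWOG R=WBWR D=RBYY L=GYOY
After move 3 (F): F=GGRR U=WWYY R=OBGR D=WWYY L=GROB
After move 4 (R'): R=BROG U=WBYO F=GWRY D=WGYR B=YOWB
After move 5 (F'): F=WYGR U=WBBO R=GRWG D=RBYR L=GOOY
Query: U face = WBBO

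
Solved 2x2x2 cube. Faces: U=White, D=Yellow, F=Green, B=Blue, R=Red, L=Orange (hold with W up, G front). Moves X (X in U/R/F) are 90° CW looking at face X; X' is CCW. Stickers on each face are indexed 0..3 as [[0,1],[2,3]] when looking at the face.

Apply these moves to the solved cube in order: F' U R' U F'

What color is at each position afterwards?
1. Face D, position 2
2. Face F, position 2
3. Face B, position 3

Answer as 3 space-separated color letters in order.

Answer: Y B B

Derivation:
After move 1 (F'): F=GGGG U=WWRR R=YRYR D=OOYY L=OWOW
After move 2 (U): U=RWRW F=YRGG R=BBYR B=OWBB L=GGOW
After move 3 (R'): R=BRBY U=RBRO F=YWGW D=ORYG B=YWOB
After move 4 (U): U=RROB F=BRGW R=YWBY B=GGOB L=YWOW
After move 5 (F'): F=RWBG U=RRYB R=RWOY D=WWYG L=YBOO
Query 1: D[2] = Y
Query 2: F[2] = B
Query 3: B[3] = B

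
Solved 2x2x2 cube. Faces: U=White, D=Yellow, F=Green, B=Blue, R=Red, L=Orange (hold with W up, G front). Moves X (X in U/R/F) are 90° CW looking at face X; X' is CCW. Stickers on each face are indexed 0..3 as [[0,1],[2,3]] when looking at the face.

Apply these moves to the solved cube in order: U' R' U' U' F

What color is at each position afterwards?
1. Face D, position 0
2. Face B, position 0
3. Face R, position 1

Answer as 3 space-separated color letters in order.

After move 1 (U'): U=WWWW F=OOGG R=GGRR B=RRBB L=BBOO
After move 2 (R'): R=GRGR U=WBWR F=OWGW D=YOYG B=YRYB
After move 3 (U'): U=BRWW F=BBGW R=OWGR B=GRYB L=YROO
After move 4 (U'): U=RWBW F=YRGW R=BBGR B=OWYB L=GROO
After move 5 (F): F=GYWR U=RWOR R=BBWR D=GBYG L=GYOO
Query 1: D[0] = G
Query 2: B[0] = O
Query 3: R[1] = B

Answer: G O B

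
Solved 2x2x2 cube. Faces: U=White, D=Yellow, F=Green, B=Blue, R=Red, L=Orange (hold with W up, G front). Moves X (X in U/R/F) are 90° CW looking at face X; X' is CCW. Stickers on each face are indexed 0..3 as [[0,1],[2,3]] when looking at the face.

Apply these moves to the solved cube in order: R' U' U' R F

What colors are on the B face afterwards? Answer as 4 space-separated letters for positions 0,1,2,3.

Answer: W W W B

Derivation:
After move 1 (R'): R=RRRR U=WBWB F=GWGW D=YGYG B=YBYB
After move 2 (U'): U=BBWW F=OOGW R=GWRR B=RRYB L=YBOO
After move 3 (U'): U=BWBW F=YBGW R=OORR B=GWYB L=RROO
After move 4 (R): R=RORO U=BBBW F=YGGG D=YYYG B=WWWB
After move 5 (F): F=GYGG U=BBOR R=BOWO D=RRYG L=RYOY
Query: B face = WWWB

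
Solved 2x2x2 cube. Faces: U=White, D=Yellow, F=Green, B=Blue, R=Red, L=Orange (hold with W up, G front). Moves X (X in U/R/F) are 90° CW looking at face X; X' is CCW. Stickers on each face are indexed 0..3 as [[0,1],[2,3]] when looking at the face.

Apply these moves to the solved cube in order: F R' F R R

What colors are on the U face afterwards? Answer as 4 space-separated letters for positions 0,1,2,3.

Answer: W R Y G

Derivation:
After move 1 (F): F=GGGG U=WWOO R=WRWR D=RRYY L=OYOY
After move 2 (R'): R=RRWW U=WBOB F=GWGO D=RGYG B=YBRB
After move 3 (F): F=GGOW U=WBYY R=ORBW D=WRYG L=OROG
After move 4 (R): R=BOWR U=WGYW F=GROG D=WRYY B=YBBB
After move 5 (R): R=WBRO U=WRYG F=GROY D=WBYY B=WBGB
Query: U face = WRYG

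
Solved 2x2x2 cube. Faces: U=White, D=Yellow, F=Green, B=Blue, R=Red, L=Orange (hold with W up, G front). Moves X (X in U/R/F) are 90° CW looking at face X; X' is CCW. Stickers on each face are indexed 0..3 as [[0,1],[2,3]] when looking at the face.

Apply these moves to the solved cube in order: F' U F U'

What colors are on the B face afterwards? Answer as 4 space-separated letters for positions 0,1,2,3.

After move 1 (F'): F=GGGG U=WWRR R=YRYR D=OOYY L=OWOW
After move 2 (U): U=RWRW F=YRGG R=BBYR B=OWBB L=GGOW
After move 3 (F): F=GYGR U=RWWG R=RBWR D=YBYY L=GOOO
After move 4 (U'): U=WGRW F=GOGR R=GYWR B=RBBB L=OWOO
Query: B face = RBBB

Answer: R B B B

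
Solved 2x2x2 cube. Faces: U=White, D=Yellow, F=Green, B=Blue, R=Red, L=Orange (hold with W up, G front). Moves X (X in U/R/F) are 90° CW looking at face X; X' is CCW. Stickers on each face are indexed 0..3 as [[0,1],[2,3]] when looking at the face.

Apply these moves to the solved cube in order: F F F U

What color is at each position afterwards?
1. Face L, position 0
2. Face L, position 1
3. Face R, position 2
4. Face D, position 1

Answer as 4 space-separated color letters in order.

After move 1 (F): F=GGGG U=WWOO R=WRWR D=RRYY L=OYOY
After move 2 (F): F=GGGG U=WWYY R=OROR D=WWYY L=OROR
After move 3 (F): F=GGGG U=WWRR R=YRYR D=OOYY L=OWOW
After move 4 (U): U=RWRW F=YRGG R=BBYR B=OWBB L=GGOW
Query 1: L[0] = G
Query 2: L[1] = G
Query 3: R[2] = Y
Query 4: D[1] = O

Answer: G G Y O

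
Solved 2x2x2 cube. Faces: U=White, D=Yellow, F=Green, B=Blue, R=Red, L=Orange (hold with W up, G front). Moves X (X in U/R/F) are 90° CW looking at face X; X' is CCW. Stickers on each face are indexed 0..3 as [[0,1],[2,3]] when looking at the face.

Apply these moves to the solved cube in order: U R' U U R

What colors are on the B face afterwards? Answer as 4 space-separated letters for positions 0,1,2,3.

Answer: W W W B

Derivation:
After move 1 (U): U=WWWW F=RRGG R=BBRR B=OOBB L=GGOO
After move 2 (R'): R=BRBR U=WBWO F=RWGW D=YRYG B=YOYB
After move 3 (U): U=WWOB F=BRGW R=YOBR B=GGYB L=RWOO
After move 4 (U): U=OWBW F=YOGW R=GGBR B=RWYB L=BROO
After move 5 (R): R=BGRG U=OOBW F=YRGG D=YYYR B=WWWB
Query: B face = WWWB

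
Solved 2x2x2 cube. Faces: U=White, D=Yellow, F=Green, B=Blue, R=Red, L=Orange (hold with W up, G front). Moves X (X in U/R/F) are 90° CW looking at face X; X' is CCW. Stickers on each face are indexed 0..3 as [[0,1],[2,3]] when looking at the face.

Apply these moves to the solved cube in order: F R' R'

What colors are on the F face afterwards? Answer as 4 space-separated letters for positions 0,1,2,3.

Answer: G B G B

Derivation:
After move 1 (F): F=GGGG U=WWOO R=WRWR D=RRYY L=OYOY
After move 2 (R'): R=RRWW U=WBOB F=GWGO D=RGYG B=YBRB
After move 3 (R'): R=RWRW U=WROY F=GBGB D=RWYO B=GBGB
Query: F face = GBGB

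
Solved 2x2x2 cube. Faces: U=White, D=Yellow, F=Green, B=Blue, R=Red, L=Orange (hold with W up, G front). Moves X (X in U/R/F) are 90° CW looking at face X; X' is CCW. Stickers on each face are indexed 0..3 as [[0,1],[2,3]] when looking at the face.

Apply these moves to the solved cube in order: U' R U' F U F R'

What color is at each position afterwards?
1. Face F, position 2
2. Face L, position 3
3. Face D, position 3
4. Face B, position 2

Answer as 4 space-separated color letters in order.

Answer: B O Y R

Derivation:
After move 1 (U'): U=WWWW F=OOGG R=GGRR B=RRBB L=BBOO
After move 2 (R): R=RGRG U=WOWG F=OYGY D=YBYR B=WRWB
After move 3 (U'): U=OGWW F=BBGY R=OYRG B=RGWB L=WROO
After move 4 (F): F=GBYB U=OGOR R=WYWG D=ROYR L=WYOB
After move 5 (U): U=OORG F=WYYB R=RGWG B=WYWB L=GBOB
After move 6 (F): F=YWBY U=OOBB R=RGGG D=WRYR L=GROO
After move 7 (R'): R=GGRG U=OWBW F=YOBB D=WWYY B=RYRB
Query 1: F[2] = B
Query 2: L[3] = O
Query 3: D[3] = Y
Query 4: B[2] = R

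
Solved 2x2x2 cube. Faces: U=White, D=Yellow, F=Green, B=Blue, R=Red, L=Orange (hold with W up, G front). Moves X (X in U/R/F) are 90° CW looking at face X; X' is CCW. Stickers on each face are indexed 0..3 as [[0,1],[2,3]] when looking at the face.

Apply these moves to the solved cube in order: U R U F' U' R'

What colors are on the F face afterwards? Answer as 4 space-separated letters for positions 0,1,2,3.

Answer: R R R W

Derivation:
After move 1 (U): U=WWWW F=RRGG R=BBRR B=OOBB L=GGOO
After move 2 (R): R=RBRB U=WRWG F=RYGY D=YBYO B=WOWB
After move 3 (U): U=WWGR F=RBGY R=WORB B=GGWB L=RYOO
After move 4 (F'): F=BYRG U=WWWR R=BOYB D=YOYO L=RROG
After move 5 (U'): U=WRWW F=RRRG R=BYYB B=BOWB L=GGOG
After move 6 (R'): R=YBBY U=WWWB F=RRRW D=YRYG B=OOOB
Query: F face = RRRW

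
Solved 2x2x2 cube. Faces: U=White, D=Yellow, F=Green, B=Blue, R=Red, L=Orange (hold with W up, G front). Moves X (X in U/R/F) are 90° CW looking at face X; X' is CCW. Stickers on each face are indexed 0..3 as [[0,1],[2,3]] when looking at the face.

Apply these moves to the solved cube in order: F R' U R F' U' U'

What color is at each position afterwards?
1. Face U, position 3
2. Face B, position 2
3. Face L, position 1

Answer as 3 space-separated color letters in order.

After move 1 (F): F=GGGG U=WWOO R=WRWR D=RRYY L=OYOY
After move 2 (R'): R=RRWW U=WBOB F=GWGO D=RGYG B=YBRB
After move 3 (U): U=OWBB F=RRGO R=YBWW B=OYRB L=GWOY
After move 4 (R): R=WYWB U=ORBO F=RGGG D=RRYO B=BYWB
After move 5 (F'): F=GGRG U=ORWW R=RYRB D=WYYO L=GOOB
After move 6 (U'): U=RWOW F=GORG R=GGRB B=RYWB L=BYOB
After move 7 (U'): U=WWRO F=BYRG R=GORB B=GGWB L=RYOB
Query 1: U[3] = O
Query 2: B[2] = W
Query 3: L[1] = Y

Answer: O W Y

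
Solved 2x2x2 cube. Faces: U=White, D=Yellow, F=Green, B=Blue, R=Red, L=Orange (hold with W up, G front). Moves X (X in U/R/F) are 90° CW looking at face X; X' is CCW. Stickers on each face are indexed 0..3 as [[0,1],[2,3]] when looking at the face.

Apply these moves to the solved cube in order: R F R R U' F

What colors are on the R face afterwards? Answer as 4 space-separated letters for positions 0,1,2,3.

After move 1 (R): R=RRRR U=WGWG F=GYGY D=YBYB B=WBWB
After move 2 (F): F=GGYY U=WGOO R=WRGR D=RRYB L=OYOB
After move 3 (R): R=GWRR U=WGOY F=GRYB D=RWYW B=OBGB
After move 4 (R): R=RGRW U=WROB F=GWYW D=RGYO B=YBGB
After move 5 (U'): U=RBWO F=OYYW R=GWRW B=RGGB L=YBOB
After move 6 (F): F=YOWY U=RBBB R=WWOW D=RGYO L=YROG
Query: R face = WWOW

Answer: W W O W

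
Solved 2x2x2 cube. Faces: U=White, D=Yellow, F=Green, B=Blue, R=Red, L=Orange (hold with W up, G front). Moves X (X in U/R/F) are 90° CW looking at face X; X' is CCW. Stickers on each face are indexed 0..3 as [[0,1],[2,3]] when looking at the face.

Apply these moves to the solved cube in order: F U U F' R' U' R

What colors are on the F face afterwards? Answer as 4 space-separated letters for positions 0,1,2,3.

Answer: W G B G

Derivation:
After move 1 (F): F=GGGG U=WWOO R=WRWR D=RRYY L=OYOY
After move 2 (U): U=OWOW F=WRGG R=BBWR B=OYBB L=GGOY
After move 3 (U): U=OOWW F=BBGG R=OYWR B=GGBB L=WROY
After move 4 (F'): F=BGBG U=OOOW R=RYRR D=RYYY L=WWOW
After move 5 (R'): R=YRRR U=OBOG F=BOBW D=RGYG B=YGYB
After move 6 (U'): U=BGOO F=WWBW R=BORR B=YRYB L=YGOW
After move 7 (R): R=RBRO U=BWOW F=WGBG D=RYYY B=ORGB
Query: F face = WGBG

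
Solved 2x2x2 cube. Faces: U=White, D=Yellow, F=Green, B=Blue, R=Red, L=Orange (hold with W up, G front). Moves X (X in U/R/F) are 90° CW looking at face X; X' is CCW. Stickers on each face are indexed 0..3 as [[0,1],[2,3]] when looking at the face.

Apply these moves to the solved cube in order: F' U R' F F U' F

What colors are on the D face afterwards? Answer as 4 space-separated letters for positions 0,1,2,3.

Answer: G W Y G

Derivation:
After move 1 (F'): F=GGGG U=WWRR R=YRYR D=OOYY L=OWOW
After move 2 (U): U=RWRW F=YRGG R=BBYR B=OWBB L=GGOW
After move 3 (R'): R=BRBY U=RBRO F=YWGW D=ORYG B=YWOB
After move 4 (F): F=GYWW U=RBWG R=RROY D=BBYG L=GOOR
After move 5 (F): F=WGWY U=RBRO R=WRGY D=ORYG L=GBOB
After move 6 (U'): U=BORR F=GBWY R=WGGY B=WROB L=YWOB
After move 7 (F): F=WGYB U=BOBW R=RGRY D=GWYG L=YOOR
Query: D face = GWYG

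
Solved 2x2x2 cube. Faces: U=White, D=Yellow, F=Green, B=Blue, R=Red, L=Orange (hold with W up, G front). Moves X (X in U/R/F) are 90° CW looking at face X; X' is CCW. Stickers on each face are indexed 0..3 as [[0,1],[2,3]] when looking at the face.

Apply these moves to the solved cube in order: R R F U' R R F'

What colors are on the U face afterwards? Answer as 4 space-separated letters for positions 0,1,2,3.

After move 1 (R): R=RRRR U=WGWG F=GYGY D=YBYB B=WBWB
After move 2 (R): R=RRRR U=WYWY F=GBGB D=YWYW B=GBGB
After move 3 (F): F=GGBB U=WYOO R=WRYR D=RRYW L=OYOW
After move 4 (U'): U=YOWO F=OYBB R=GGYR B=WRGB L=GBOW
After move 5 (R): R=YGRG U=YYWB F=ORBW D=RGYW B=OROB
After move 6 (R): R=RYGG U=YRWW F=OGBW D=ROYO B=BRYB
After move 7 (F'): F=GWOB U=YRRG R=OYRG D=BWYO L=GWOW
Query: U face = YRRG

Answer: Y R R G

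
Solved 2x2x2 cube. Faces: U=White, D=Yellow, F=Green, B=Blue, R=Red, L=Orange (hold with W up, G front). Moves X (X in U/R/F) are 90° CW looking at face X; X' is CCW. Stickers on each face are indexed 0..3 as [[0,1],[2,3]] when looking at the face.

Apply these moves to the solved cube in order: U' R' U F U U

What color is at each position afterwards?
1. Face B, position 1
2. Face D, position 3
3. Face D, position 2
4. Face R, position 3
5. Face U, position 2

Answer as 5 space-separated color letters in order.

After move 1 (U'): U=WWWW F=OOGG R=GGRR B=RRBB L=BBOO
After move 2 (R'): R=GRGR U=WBWR F=OWGW D=YOYG B=YRYB
After move 3 (U): U=WWRB F=GRGW R=YRGR B=BBYB L=OWOO
After move 4 (F): F=GGWR U=WWOW R=RRBR D=GYYG L=OYOO
After move 5 (U): U=OWWW F=RRWR R=BBBR B=OYYB L=GGOO
After move 6 (U): U=WOWW F=BBWR R=OYBR B=GGYB L=RROO
Query 1: B[1] = G
Query 2: D[3] = G
Query 3: D[2] = Y
Query 4: R[3] = R
Query 5: U[2] = W

Answer: G G Y R W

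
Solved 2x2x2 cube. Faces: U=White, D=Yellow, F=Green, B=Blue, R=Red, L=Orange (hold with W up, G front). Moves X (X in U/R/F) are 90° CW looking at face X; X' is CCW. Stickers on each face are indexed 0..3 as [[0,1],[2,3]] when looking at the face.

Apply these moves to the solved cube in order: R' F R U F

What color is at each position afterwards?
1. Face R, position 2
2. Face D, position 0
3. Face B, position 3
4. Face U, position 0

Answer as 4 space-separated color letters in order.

After move 1 (R'): R=RRRR U=WBWB F=GWGW D=YGYG B=YBYB
After move 2 (F): F=GGWW U=WBOO R=WRBR D=RRYG L=OYOG
After move 3 (R): R=BWRR U=WGOW F=GRWG D=RYYY B=OBBB
After move 4 (U): U=OWWG F=BWWG R=OBRR B=OYBB L=GROG
After move 5 (F): F=WBGW U=OWGR R=WBGR D=ROYY L=GROY
Query 1: R[2] = G
Query 2: D[0] = R
Query 3: B[3] = B
Query 4: U[0] = O

Answer: G R B O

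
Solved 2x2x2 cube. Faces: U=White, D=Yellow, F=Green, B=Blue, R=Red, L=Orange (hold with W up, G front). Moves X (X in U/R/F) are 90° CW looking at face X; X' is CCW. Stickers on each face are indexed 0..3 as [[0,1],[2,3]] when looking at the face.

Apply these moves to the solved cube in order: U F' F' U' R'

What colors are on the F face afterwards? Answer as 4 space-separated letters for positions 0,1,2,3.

Answer: G Y R Y

Derivation:
After move 1 (U): U=WWWW F=RRGG R=BBRR B=OOBB L=GGOO
After move 2 (F'): F=RGRG U=WWBR R=YBYR D=GOYY L=GWOW
After move 3 (F'): F=GGRR U=WWYY R=OBGR D=WWYY L=GROB
After move 4 (U'): U=WYWY F=GRRR R=GGGR B=OBBB L=OOOB
After move 5 (R'): R=GRGG U=WBWO F=GYRY D=WRYR B=YBWB
Query: F face = GYRY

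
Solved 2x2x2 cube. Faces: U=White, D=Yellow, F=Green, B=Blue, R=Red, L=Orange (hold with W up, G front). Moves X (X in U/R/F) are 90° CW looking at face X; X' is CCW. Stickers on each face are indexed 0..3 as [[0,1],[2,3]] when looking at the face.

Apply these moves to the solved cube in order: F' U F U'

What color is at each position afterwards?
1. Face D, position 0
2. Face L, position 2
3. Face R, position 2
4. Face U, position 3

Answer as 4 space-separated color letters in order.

Answer: Y O W W

Derivation:
After move 1 (F'): F=GGGG U=WWRR R=YRYR D=OOYY L=OWOW
After move 2 (U): U=RWRW F=YRGG R=BBYR B=OWBB L=GGOW
After move 3 (F): F=GYGR U=RWWG R=RBWR D=YBYY L=GOOO
After move 4 (U'): U=WGRW F=GOGR R=GYWR B=RBBB L=OWOO
Query 1: D[0] = Y
Query 2: L[2] = O
Query 3: R[2] = W
Query 4: U[3] = W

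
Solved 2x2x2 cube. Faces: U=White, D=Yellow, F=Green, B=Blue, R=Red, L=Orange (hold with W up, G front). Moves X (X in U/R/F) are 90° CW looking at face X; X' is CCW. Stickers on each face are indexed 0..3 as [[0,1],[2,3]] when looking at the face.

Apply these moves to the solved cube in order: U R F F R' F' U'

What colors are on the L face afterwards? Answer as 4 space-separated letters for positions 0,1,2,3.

After move 1 (U): U=WWWW F=RRGG R=BBRR B=OOBB L=GGOO
After move 2 (R): R=RBRB U=WRWG F=RYGY D=YBYO B=WOWB
After move 3 (F): F=GRYY U=WROG R=WBGB D=RRYO L=GYOB
After move 4 (F): F=YGYR U=WRBY R=OBGB D=GWYO L=GROR
After move 5 (R'): R=BBOG U=WWBW F=YRYY D=GGYR B=OOWB
After move 6 (F'): F=RYYY U=WWBO R=GBGG D=RRYR L=GWOB
After move 7 (U'): U=WOWB F=GWYY R=RYGG B=GBWB L=OOOB
Query: L face = OOOB

Answer: O O O B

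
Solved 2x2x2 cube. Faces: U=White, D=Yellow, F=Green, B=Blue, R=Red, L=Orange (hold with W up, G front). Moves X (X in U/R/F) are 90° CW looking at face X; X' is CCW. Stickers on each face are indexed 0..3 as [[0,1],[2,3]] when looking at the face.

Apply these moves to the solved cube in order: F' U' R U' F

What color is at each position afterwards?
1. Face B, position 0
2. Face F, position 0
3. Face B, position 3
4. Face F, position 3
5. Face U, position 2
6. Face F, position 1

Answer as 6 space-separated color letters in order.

After move 1 (F'): F=GGGG U=WWRR R=YRYR D=OOYY L=OWOW
After move 2 (U'): U=WRWR F=OWGG R=GGYR B=YRBB L=BBOW
After move 3 (R): R=YGRG U=WWWG F=OOGY D=OBYY B=RRRB
After move 4 (U'): U=WGWW F=BBGY R=OORG B=YGRB L=RROW
After move 5 (F): F=GBYB U=WGWR R=WOWG D=ROYY L=ROOB
Query 1: B[0] = Y
Query 2: F[0] = G
Query 3: B[3] = B
Query 4: F[3] = B
Query 5: U[2] = W
Query 6: F[1] = B

Answer: Y G B B W B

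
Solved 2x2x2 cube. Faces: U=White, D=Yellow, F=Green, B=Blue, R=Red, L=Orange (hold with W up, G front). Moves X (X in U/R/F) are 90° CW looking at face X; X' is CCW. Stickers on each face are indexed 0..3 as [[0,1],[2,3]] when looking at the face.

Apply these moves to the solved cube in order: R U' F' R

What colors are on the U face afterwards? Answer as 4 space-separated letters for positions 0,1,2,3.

Answer: G Y G G

Derivation:
After move 1 (R): R=RRRR U=WGWG F=GYGY D=YBYB B=WBWB
After move 2 (U'): U=GGWW F=OOGY R=GYRR B=RRWB L=WBOO
After move 3 (F'): F=OYOG U=GGGR R=BYYR D=BOYB L=WWOW
After move 4 (R): R=YBRY U=GYGG F=OOOB D=BWYR B=RRGB
Query: U face = GYGG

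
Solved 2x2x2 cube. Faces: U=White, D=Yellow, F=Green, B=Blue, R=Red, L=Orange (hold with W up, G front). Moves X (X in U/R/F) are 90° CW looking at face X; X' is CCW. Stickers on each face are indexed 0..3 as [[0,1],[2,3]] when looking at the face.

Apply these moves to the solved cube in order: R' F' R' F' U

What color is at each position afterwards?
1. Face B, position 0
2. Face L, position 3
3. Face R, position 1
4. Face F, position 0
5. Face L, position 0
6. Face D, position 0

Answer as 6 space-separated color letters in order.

Answer: O R B W B B

Derivation:
After move 1 (R'): R=RRRR U=WBWB F=GWGW D=YGYG B=YBYB
After move 2 (F'): F=WWGG U=WBRR R=GRYR D=OOYG L=OBOW
After move 3 (R'): R=RRGY U=WYRY F=WBGR D=OWYG B=GBOB
After move 4 (F'): F=BRWG U=WYRG R=WROY D=BWYG L=OYOR
After move 5 (U): U=RWGY F=WRWG R=GBOY B=OYOB L=BROR
Query 1: B[0] = O
Query 2: L[3] = R
Query 3: R[1] = B
Query 4: F[0] = W
Query 5: L[0] = B
Query 6: D[0] = B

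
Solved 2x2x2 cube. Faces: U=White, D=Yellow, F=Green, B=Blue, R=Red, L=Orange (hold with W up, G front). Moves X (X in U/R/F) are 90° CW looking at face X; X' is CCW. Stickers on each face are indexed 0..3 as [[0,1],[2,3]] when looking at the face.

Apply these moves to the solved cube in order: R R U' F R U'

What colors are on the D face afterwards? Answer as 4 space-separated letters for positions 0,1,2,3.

Answer: R G Y R

Derivation:
After move 1 (R): R=RRRR U=WGWG F=GYGY D=YBYB B=WBWB
After move 2 (R): R=RRRR U=WYWY F=GBGB D=YWYW B=GBGB
After move 3 (U'): U=YYWW F=OOGB R=GBRR B=RRGB L=GBOO
After move 4 (F): F=GOBO U=YYOB R=WBWR D=RGYW L=GYOW
After move 5 (R): R=WWRB U=YOOO F=GGBW D=RGYR B=BRYB
After move 6 (U'): U=OOYO F=GYBW R=GGRB B=WWYB L=BROW
Query: D face = RGYR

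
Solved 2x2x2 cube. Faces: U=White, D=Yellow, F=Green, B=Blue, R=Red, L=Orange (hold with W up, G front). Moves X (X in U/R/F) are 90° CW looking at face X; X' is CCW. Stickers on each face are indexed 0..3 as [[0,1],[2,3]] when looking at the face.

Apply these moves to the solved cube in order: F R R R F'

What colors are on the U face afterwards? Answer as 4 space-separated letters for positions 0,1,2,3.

Answer: W B R W

Derivation:
After move 1 (F): F=GGGG U=WWOO R=WRWR D=RRYY L=OYOY
After move 2 (R): R=WWRR U=WGOG F=GRGY D=RBYB B=OBWB
After move 3 (R): R=RWRW U=WROY F=GBGB D=RWYO B=GBGB
After move 4 (R): R=RRWW U=WBOB F=GWGO D=RGYG B=YBRB
After move 5 (F'): F=WOGG U=WBRW R=GRRW D=YYYG L=OBOO
Query: U face = WBRW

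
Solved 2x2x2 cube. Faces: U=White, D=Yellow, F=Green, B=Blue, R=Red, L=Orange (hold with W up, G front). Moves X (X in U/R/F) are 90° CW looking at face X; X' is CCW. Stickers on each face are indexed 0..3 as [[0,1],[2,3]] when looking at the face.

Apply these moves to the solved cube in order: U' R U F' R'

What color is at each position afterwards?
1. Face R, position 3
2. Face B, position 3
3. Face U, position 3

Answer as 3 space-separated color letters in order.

Answer: Y B B

Derivation:
After move 1 (U'): U=WWWW F=OOGG R=GGRR B=RRBB L=BBOO
After move 2 (R): R=RGRG U=WOWG F=OYGY D=YBYR B=WRWB
After move 3 (U): U=WWGO F=RGGY R=WRRG B=BBWB L=OYOO
After move 4 (F'): F=GYRG U=WWWR R=BRYG D=YOYR L=OOOG
After move 5 (R'): R=RGBY U=WWWB F=GWRR D=YYYG B=RBOB
Query 1: R[3] = Y
Query 2: B[3] = B
Query 3: U[3] = B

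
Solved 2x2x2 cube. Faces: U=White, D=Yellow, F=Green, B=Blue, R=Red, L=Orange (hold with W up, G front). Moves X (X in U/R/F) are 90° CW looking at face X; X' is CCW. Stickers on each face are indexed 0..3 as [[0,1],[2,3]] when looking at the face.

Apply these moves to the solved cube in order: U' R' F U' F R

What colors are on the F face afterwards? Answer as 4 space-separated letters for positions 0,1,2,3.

After move 1 (U'): U=WWWW F=OOGG R=GGRR B=RRBB L=BBOO
After move 2 (R'): R=GRGR U=WBWR F=OWGW D=YOYG B=YRYB
After move 3 (F): F=GOWW U=WBOB R=WRRR D=GGYG L=BYOO
After move 4 (U'): U=BBWO F=BYWW R=GORR B=WRYB L=YROO
After move 5 (F): F=WBWY U=BBOR R=WOOR D=RGYG L=YGOG
After move 6 (R): R=OWRO U=BBOY F=WGWG D=RYYW B=RRBB
Query: F face = WGWG

Answer: W G W G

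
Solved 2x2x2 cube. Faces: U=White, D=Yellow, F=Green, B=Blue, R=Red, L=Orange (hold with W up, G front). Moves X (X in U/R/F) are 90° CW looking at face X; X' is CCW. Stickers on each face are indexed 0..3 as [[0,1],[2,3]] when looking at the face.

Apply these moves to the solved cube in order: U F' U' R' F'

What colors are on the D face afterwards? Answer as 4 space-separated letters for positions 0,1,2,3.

After move 1 (U): U=WWWW F=RRGG R=BBRR B=OOBB L=GGOO
After move 2 (F'): F=RGRG U=WWBR R=YBYR D=GOYY L=GWOW
After move 3 (U'): U=WRWB F=GWRG R=RGYR B=YBBB L=OOOW
After move 4 (R'): R=GRRY U=WBWY F=GRRB D=GWYG B=YBOB
After move 5 (F'): F=RBGR U=WBGR R=WRGY D=OWYG L=OYOW
Query: D face = OWYG

Answer: O W Y G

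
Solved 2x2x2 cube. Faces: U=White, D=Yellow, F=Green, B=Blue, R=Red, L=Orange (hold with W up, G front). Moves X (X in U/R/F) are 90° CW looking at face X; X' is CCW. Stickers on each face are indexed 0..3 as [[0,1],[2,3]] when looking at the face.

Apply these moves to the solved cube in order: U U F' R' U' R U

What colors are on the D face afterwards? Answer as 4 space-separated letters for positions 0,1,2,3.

After move 1 (U): U=WWWW F=RRGG R=BBRR B=OOBB L=GGOO
After move 2 (U): U=WWWW F=BBGG R=OORR B=GGBB L=RROO
After move 3 (F'): F=BGBG U=WWOR R=YOYR D=ROYY L=RWOW
After move 4 (R'): R=ORYY U=WBOG F=BWBR D=RGYG B=YGOB
After move 5 (U'): U=BGWO F=RWBR R=BWYY B=OROB L=YGOW
After move 6 (R): R=YBYW U=BWWR F=RGBG D=ROYO B=ORGB
After move 7 (U): U=WBRW F=YBBG R=ORYW B=YGGB L=RGOW
Query: D face = ROYO

Answer: R O Y O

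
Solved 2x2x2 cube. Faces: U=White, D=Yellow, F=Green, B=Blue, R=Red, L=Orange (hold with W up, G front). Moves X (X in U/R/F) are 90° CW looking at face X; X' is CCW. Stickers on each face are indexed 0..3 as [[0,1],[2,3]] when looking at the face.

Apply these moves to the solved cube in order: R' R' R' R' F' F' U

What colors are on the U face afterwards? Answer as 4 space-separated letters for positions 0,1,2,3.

Answer: Y W Y W

Derivation:
After move 1 (R'): R=RRRR U=WBWB F=GWGW D=YGYG B=YBYB
After move 2 (R'): R=RRRR U=WYWY F=GBGB D=YWYW B=GBGB
After move 3 (R'): R=RRRR U=WGWG F=GYGY D=YBYB B=WBWB
After move 4 (R'): R=RRRR U=WWWW F=GGGG D=YYYY B=BBBB
After move 5 (F'): F=GGGG U=WWRR R=YRYR D=OOYY L=OWOW
After move 6 (F'): F=GGGG U=WWYY R=OROR D=WWYY L=OROR
After move 7 (U): U=YWYW F=ORGG R=BBOR B=ORBB L=GGOR
Query: U face = YWYW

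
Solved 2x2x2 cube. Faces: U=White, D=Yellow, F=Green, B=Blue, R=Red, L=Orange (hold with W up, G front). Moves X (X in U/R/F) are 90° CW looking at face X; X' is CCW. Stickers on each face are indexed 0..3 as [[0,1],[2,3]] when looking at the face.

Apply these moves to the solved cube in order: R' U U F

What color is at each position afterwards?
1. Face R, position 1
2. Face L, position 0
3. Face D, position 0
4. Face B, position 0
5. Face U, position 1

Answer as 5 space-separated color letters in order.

Answer: O R R G W

Derivation:
After move 1 (R'): R=RRRR U=WBWB F=GWGW D=YGYG B=YBYB
After move 2 (U): U=WWBB F=RRGW R=YBRR B=OOYB L=GWOO
After move 3 (U): U=BWBW F=YBGW R=OORR B=GWYB L=RROO
After move 4 (F): F=GYWB U=BWOR R=BOWR D=ROYG L=RYOG
Query 1: R[1] = O
Query 2: L[0] = R
Query 3: D[0] = R
Query 4: B[0] = G
Query 5: U[1] = W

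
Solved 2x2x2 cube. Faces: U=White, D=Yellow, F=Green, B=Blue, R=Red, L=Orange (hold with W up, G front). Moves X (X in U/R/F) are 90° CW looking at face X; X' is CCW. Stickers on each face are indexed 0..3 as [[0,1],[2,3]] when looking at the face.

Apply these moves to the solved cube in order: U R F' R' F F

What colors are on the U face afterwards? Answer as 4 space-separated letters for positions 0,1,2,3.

After move 1 (U): U=WWWW F=RRGG R=BBRR B=OOBB L=GGOO
After move 2 (R): R=RBRB U=WRWG F=RYGY D=YBYO B=WOWB
After move 3 (F'): F=YYRG U=WRRR R=BBYB D=GOYO L=GGOW
After move 4 (R'): R=BBBY U=WWRW F=YRRR D=GYYG B=OOOB
After move 5 (F): F=RYRR U=WWWG R=RBWY D=BBYG L=GGOY
After move 6 (F): F=RRRY U=WWYG R=WBGY D=WRYG L=GBOB
Query: U face = WWYG

Answer: W W Y G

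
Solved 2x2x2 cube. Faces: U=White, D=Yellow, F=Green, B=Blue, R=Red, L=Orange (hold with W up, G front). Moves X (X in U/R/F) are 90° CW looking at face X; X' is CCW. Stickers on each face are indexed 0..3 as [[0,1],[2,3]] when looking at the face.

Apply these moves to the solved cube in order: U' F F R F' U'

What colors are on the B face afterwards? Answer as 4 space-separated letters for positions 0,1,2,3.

Answer: B O W B

Derivation:
After move 1 (U'): U=WWWW F=OOGG R=GGRR B=RRBB L=BBOO
After move 2 (F): F=GOGO U=WWOB R=WGWR D=RGYY L=BYOY
After move 3 (F): F=GGOO U=WWYY R=OGBR D=WWYY L=BROG
After move 4 (R): R=BORG U=WGYO F=GWOY D=WBYR B=YRWB
After move 5 (F'): F=WYGO U=WGBR R=BOWG D=RGYR L=BOOY
After move 6 (U'): U=GRWB F=BOGO R=WYWG B=BOWB L=YROY
Query: B face = BOWB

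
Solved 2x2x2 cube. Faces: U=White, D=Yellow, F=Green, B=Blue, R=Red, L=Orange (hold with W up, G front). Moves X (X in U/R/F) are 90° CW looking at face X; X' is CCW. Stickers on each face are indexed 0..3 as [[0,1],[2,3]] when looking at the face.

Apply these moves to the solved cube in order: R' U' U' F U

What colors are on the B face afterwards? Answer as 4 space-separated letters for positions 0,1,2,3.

Answer: R Y Y B

Derivation:
After move 1 (R'): R=RRRR U=WBWB F=GWGW D=YGYG B=YBYB
After move 2 (U'): U=BBWW F=OOGW R=GWRR B=RRYB L=YBOO
After move 3 (U'): U=BWBW F=YBGW R=OORR B=GWYB L=RROO
After move 4 (F): F=GYWB U=BWOR R=BOWR D=ROYG L=RYOG
After move 5 (U): U=OBRW F=BOWB R=GWWR B=RYYB L=GYOG
Query: B face = RYYB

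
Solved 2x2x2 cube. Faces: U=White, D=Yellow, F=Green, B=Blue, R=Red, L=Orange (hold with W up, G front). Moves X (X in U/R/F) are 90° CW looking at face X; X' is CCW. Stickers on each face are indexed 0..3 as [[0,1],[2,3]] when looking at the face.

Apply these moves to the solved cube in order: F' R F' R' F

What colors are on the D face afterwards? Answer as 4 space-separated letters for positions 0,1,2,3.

Answer: B Y Y G

Derivation:
After move 1 (F'): F=GGGG U=WWRR R=YRYR D=OOYY L=OWOW
After move 2 (R): R=YYRR U=WGRG F=GOGY D=OBYB B=RBWB
After move 3 (F'): F=OYGG U=WGYR R=BYOR D=WWYB L=OGOR
After move 4 (R'): R=YRBO U=WWYR F=OGGR D=WYYG B=BBWB
After move 5 (F): F=GORG U=WWRG R=YRRO D=BYYG L=OWOY
Query: D face = BYYG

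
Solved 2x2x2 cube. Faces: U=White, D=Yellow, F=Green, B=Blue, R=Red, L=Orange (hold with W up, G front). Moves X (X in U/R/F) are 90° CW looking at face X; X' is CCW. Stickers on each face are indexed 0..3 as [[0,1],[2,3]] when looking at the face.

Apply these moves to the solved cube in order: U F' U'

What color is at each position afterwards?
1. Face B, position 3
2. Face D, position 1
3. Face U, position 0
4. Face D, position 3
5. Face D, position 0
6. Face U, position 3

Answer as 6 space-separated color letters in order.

Answer: B O W Y G B

Derivation:
After move 1 (U): U=WWWW F=RRGG R=BBRR B=OOBB L=GGOO
After move 2 (F'): F=RGRG U=WWBR R=YBYR D=GOYY L=GWOW
After move 3 (U'): U=WRWB F=GWRG R=RGYR B=YBBB L=OOOW
Query 1: B[3] = B
Query 2: D[1] = O
Query 3: U[0] = W
Query 4: D[3] = Y
Query 5: D[0] = G
Query 6: U[3] = B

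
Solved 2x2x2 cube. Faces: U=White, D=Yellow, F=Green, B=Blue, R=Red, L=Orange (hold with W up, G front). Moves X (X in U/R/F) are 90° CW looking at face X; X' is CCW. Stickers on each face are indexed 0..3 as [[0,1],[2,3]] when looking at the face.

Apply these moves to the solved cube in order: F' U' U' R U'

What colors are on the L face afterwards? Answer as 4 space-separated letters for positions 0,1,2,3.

Answer: W G O W

Derivation:
After move 1 (F'): F=GGGG U=WWRR R=YRYR D=OOYY L=OWOW
After move 2 (U'): U=WRWR F=OWGG R=GGYR B=YRBB L=BBOW
After move 3 (U'): U=RRWW F=BBGG R=OWYR B=GGBB L=YROW
After move 4 (R): R=YORW U=RBWG F=BOGY D=OBYG B=WGRB
After move 5 (U'): U=BGRW F=YRGY R=BORW B=YORB L=WGOW
Query: L face = WGOW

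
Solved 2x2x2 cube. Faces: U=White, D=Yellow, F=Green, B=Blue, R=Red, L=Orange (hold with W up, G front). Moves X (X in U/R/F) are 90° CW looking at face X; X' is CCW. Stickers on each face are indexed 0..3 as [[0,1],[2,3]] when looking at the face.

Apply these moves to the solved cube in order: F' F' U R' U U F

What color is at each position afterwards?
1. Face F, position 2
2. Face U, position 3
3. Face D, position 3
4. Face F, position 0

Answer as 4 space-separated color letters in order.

After move 1 (F'): F=GGGG U=WWRR R=YRYR D=OOYY L=OWOW
After move 2 (F'): F=GGGG U=WWYY R=OROR D=WWYY L=OROR
After move 3 (U): U=YWYW F=ORGG R=BBOR B=ORBB L=GGOR
After move 4 (R'): R=BRBO U=YBYO F=OWGW D=WRYG B=YRWB
After move 5 (U): U=YYOB F=BRGW R=YRBO B=GGWB L=OWOR
After move 6 (U): U=OYBY F=YRGW R=GGBO B=OWWB L=BROR
After move 7 (F): F=GYWR U=OYRR R=BGYO D=BGYG L=BWOR
Query 1: F[2] = W
Query 2: U[3] = R
Query 3: D[3] = G
Query 4: F[0] = G

Answer: W R G G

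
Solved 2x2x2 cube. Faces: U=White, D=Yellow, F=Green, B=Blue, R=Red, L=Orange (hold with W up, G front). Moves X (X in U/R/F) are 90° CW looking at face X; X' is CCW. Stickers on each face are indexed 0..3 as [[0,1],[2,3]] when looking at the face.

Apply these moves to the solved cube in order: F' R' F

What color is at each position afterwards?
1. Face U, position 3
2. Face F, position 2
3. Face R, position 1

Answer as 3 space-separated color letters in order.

After move 1 (F'): F=GGGG U=WWRR R=YRYR D=OOYY L=OWOW
After move 2 (R'): R=RRYY U=WBRB F=GWGR D=OGYG B=YBOB
After move 3 (F): F=GGRW U=WBWW R=RRBY D=YRYG L=OOOG
Query 1: U[3] = W
Query 2: F[2] = R
Query 3: R[1] = R

Answer: W R R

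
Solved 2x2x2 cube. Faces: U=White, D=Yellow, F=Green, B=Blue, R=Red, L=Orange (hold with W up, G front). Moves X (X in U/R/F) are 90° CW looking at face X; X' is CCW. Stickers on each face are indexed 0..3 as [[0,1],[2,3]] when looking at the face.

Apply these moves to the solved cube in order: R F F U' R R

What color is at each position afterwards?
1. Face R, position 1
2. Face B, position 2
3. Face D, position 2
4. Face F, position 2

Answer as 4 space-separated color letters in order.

After move 1 (R): R=RRRR U=WGWG F=GYGY D=YBYB B=WBWB
After move 2 (F): F=GGYY U=WGOO R=WRGR D=RRYB L=OYOB
After move 3 (F): F=YGYG U=WGBY R=OROR D=GWYB L=OROR
After move 4 (U'): U=GYWB F=ORYG R=YGOR B=ORWB L=WBOR
After move 5 (R): R=OYRG U=GRWG F=OWYB D=GWYO B=BRYB
After move 6 (R): R=ROGY U=GWWB F=OWYO D=GYYB B=GRRB
Query 1: R[1] = O
Query 2: B[2] = R
Query 3: D[2] = Y
Query 4: F[2] = Y

Answer: O R Y Y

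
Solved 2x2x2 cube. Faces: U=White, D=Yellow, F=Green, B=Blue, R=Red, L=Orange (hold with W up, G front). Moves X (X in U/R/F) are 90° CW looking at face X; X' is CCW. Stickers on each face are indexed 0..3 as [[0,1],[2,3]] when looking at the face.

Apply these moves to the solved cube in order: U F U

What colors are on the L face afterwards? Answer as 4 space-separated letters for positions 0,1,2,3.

After move 1 (U): U=WWWW F=RRGG R=BBRR B=OOBB L=GGOO
After move 2 (F): F=GRGR U=WWOG R=WBWR D=RBYY L=GYOY
After move 3 (U): U=OWGW F=WBGR R=OOWR B=GYBB L=GROY
Query: L face = GROY

Answer: G R O Y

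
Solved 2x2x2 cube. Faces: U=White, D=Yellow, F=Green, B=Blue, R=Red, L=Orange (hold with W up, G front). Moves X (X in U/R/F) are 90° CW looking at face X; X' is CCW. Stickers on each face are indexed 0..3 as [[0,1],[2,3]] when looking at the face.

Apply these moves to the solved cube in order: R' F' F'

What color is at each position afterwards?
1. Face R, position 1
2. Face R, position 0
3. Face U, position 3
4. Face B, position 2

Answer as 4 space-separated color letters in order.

After move 1 (R'): R=RRRR U=WBWB F=GWGW D=YGYG B=YBYB
After move 2 (F'): F=WWGG U=WBRR R=GRYR D=OOYG L=OBOW
After move 3 (F'): F=WGWG U=WBGY R=OROR D=BWYG L=OROR
Query 1: R[1] = R
Query 2: R[0] = O
Query 3: U[3] = Y
Query 4: B[2] = Y

Answer: R O Y Y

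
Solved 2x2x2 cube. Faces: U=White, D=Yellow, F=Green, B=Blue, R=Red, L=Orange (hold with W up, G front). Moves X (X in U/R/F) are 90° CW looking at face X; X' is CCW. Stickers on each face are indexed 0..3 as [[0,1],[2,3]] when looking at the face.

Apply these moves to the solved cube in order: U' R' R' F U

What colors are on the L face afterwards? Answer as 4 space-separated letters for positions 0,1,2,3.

Answer: G O O W

Derivation:
After move 1 (U'): U=WWWW F=OOGG R=GGRR B=RRBB L=BBOO
After move 2 (R'): R=GRGR U=WBWR F=OWGW D=YOYG B=YRYB
After move 3 (R'): R=RRGG U=WYWY F=OBGR D=YWYW B=GROB
After move 4 (F): F=GORB U=WYOB R=WRYG D=GRYW L=BYOW
After move 5 (U): U=OWBY F=WRRB R=GRYG B=BYOB L=GOOW
Query: L face = GOOW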